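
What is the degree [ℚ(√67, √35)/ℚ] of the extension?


[ℚ(√67,√35):ℚ] = [ℚ(√67,√35):ℚ(√67)]·[ℚ(√67):ℚ] = 2·2 = 4

[ℚ(√67, √35)/ℚ] = 4


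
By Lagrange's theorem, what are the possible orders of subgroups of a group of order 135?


Lagrange's theorem: |H| divides |G|
|G| = 135
Divisors of 135: 1, 3, 5, 9, 15, 27, 45, 135

Possible subgroup orders: {1, 3, 5, 9, 15, 27, 45, 135}


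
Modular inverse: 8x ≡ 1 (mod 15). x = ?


Use the extended Euclidean algorithm to write 1 = 8·s + 15·t; then s mod 15 is the inverse.
Euclidean algorithm:
  8 = 0·15 + 8
  15 = 1·8 + 7
  8 = 1·7 + 1
  7 = 7·1 + 0
gcd(8,15) = 1
Back-substitution gives: 8·(2) + 15·(-1) = 1
So 8⁻¹ ≡ 2 ≡ 2 (mod 15)
Check: 8 × 2 = 16 ≡ 1 (mod 15) ✓

8⁻¹ ≡ 2 (mod 15)


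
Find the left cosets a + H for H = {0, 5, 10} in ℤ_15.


H = {0, 5, 10}, |H| = 3
Number of cosets = |G|/|H| = 15/3 = 5
0 + H = {0, 5, 10}
1 + H = {1, 6, 11}
2 + H = {2, 7, 12}
3 + H = {3, 8, 13}
4 + H = {4, 9, 14}

Cosets: 0+H={0,5,10}; 1+H={1,6,11}; 2+H={2,7,12}; 3+H={3,8,13}; 4+H={4,9,14}


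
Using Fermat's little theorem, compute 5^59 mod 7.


Fermat's little theorem: if p is prime and gcd(a,p)=1, then a^(p-1) ≡ 1 (mod p)
p = 7 is prime, gcd(5,7) = 1
Reduce exponent: 59 mod 6 = 5
So 5^59 ≡ 5^5 (mod 7)
5^5 mod 7 = 3

5^59 ≡ 3 (mod 7)


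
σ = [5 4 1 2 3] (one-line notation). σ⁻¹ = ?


To find σ⁻¹, swap domain and range:
σ(1) = 5 → σ⁻¹(5) = 1
σ(2) = 4 → σ⁻¹(4) = 2
σ(3) = 1 → σ⁻¹(1) = 3
σ(4) = 2 → σ⁻¹(2) = 4
σ(5) = 3 → σ⁻¹(3) = 5

σ⁻¹ = [3 4 5 2 1]


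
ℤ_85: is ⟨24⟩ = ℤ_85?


g generates ℤ_n iff gcd(g, n) = 1
gcd(24, 85) = 1
Since gcd = 1, 24 is a generator.

Yes, 24 generates ℤ_85


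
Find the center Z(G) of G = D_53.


Z(G) = {g ∈ G | gx = xg for all x ∈ G}
For odd n, Z(D_n) = {e}: no nontrivial rotation commutes with all reflections

Z(D_53) = {e}


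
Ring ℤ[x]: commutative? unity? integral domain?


Polynomial ring over ℤ (an integral domain) is a commutative integral domain with unity 1
Commutative: Yes
Integral domain: Yes
Has unity: Yes

ℤ[x]: Commutative=Yes, Unity=Yes


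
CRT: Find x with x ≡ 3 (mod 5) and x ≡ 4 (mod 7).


m₁ = 5, m₂ = 7, gcd = 1, so CRT applies. M = m₁·m₂ = 35
Let M₁ = M/m₁ = 7, M₂ = M/m₂ = 5
Find y₁ ≡ M₁⁻¹ (mod m₁): 7⁻¹ ≡ 3 (mod 5)
Find y₂ ≡ M₂⁻¹ (mod m₂): 5⁻¹ ≡ 3 (mod 7)
x = a₁·M₁·y₁ + a₂·M₂·y₂ = 3·7·3 + 4·5·3 = 123
Reduce mod 35: x ≡ 18
Check: 18 mod 5 = 3 ✓, 18 mod 7 = 4 ✓

x ≡ 18 (mod 35)


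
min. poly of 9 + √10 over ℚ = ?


Let α = 9 + √10. Then α - 9 = √10, so (α - 9)² = 10, giving α² - 18α + 71 = 0. Degree 2 and α ∉ ℚ, so this is the minimal polynomial.

Minimal polynomial: x² - 18x + 71


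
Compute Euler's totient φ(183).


Factor n: 183 = 3 × 61
φ(n) = n · ∏(1 - 1/p) over distinct primes p | n
φ(183) = 183 · (1 - 1/3) · (1 - 1/61) = 120

φ(183) = 120


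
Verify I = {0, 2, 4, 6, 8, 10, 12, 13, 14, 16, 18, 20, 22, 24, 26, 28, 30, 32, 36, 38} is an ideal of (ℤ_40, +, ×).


Check ideal conditions for I = {0, 2, 4, 6, 8, 10, 12, 13, 14, 16, 18, 20, 22, 24, 26, 28, 30, 32, 36, 38} in ℤ_40:
(1) I is an additive subgroup? No
(2) For r ∈ ℤ_40 and a ∈ I: r·a ∈ I? No  [counterexample: r=3, a=13, r·a mod 40 = 39 ∉ I]

No, I is not an ideal of ℤ_40


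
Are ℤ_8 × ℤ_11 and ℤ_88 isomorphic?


Comparing ℤ_8 × ℤ_11 and ℤ_88:
gcd(8,11) = 1, so ℤ_8 × ℤ_11 ≅ ℤ_88 (CRT)

Yes, ℤ_8 × ℤ_11 ≅ ℤ_88


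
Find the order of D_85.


|D_n| = 2n (n rotations and n reflections)
|D_85| = 2×85 = 170

|D_85| = 170


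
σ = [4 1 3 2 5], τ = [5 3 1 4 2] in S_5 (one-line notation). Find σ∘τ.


σ∘τ: apply τ first, then σ
1 →τ 5 →σ 5
2 →τ 3 →σ 3
3 →τ 1 →σ 4
4 →τ 4 →σ 2
5 →τ 2 →σ 1

σ∘τ = [5 3 4 2 1]


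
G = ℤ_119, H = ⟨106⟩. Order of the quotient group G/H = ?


|⟨106⟩| = n / gcd(106, 119) = 119 / 1 = 119
H is normal (ℤ_119 is abelian).
|G/H| = |G| / |H| = 119 / 119 = 1

|G/H| = 1


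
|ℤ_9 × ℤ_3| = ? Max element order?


|ℤ_9 × ℤ_3| = 9 × 3 = 27
Max element order = lcm(9,3) = 9
Cyclic? No (gcd=3)

|ℤ_9×ℤ_3| = 27, max element order = 9


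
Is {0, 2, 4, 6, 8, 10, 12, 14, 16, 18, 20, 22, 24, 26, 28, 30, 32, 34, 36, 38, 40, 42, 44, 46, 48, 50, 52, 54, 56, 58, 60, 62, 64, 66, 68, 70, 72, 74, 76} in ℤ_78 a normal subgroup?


H = {0, 2, 4, 6, 8, 10, 12, 14, 16, 18, 20, 22, 24, 26, 28, 30, 32, 34, 36, 38, 40, 42, 44, 46, 48, 50, 52, 54, 56, 58, 60, 62, 64, 66, 68, 70, 72, 74, 76} in ℤ_78
ℤ_78 is abelian; every subgroup of an abelian group is normal

Yes, normal subgroup


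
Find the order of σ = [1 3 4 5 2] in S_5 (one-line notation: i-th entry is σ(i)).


Cycle decomposition: (2 3 4 5)
Cycle lengths: 4
Order = lcm(4) = 4

ord(σ) = 4


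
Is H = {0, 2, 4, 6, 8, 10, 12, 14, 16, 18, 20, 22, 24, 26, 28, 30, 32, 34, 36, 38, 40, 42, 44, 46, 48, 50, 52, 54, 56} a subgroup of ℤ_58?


Subgroup test for H = {0, 2, 4, 6, 8, 10, 12, 14, 16, 18, 20, 22, 24, 26, 28, 30, 32, 34, 36, 38, 40, 42, 44, 46, 48, 50, 52, 54, 56} in (ℤ_58, +):
(1) 0 ∈ H? Yes
(2) Closure: for all a,b ∈ H, (a+b) mod 58 ∈ H? Yes
(3) Inverses: for all a ∈ H, -a mod 58 ∈ H? Yes

Yes, H is a subgroup of ℤ_58


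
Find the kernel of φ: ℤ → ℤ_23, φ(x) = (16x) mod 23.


Kernel = preimage of identity
ker(φ) = {x ∈ ℤ : 16x ≡ 0 (mod 23)}. gcd(16,23) = 1, so 16x ≡ 0 (mod 23) ⟺ x ≡ 0 (mod 23/1 = 23). Hence ker(φ) = 23ℤ

ker(φ) = 23ℤ


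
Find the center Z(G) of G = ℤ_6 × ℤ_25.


Z(G) = {g ∈ G | gx = xg for all x ∈ G}
Direct product of abelian groups is abelian, so Z(G) = G

Z(ℤ_6 × ℤ_25) = ℤ_6 × ℤ_25


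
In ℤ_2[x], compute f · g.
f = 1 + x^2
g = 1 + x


Expand and collect like terms; reduce coefficients mod 2:
x^0: 1·1 = 1 ≡ 1 (mod 2)
x^1: 1·1 + 0·1 = 1 ≡ 1 (mod 2)
x^2: 0·1 + 1·1 = 1 ≡ 1 (mod 2)
x^3: 1·1 = 1 ≡ 1 (mod 2)
Result: 1 + x + x^2 + x^3

f · g = 1 + x + x^2 + x^3


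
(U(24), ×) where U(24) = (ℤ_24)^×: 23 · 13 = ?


Operation: multiplication mod 24
23 · 13 = (a × b) mod 24 with a = 23, b = 13

23 · 13 = 11


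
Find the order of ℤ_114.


ℤ_n has n elements.

|ℤ_114| = 114


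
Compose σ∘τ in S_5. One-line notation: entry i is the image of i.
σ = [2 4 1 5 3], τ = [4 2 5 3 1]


σ∘τ: apply τ first, then σ
1 →τ 4 →σ 5
2 →τ 2 →σ 4
3 →τ 5 →σ 3
4 →τ 3 →σ 1
5 →τ 1 →σ 2

σ∘τ = [5 4 3 1 2]


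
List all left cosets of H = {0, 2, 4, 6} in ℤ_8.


H = {0, 2, 4, 6}, |H| = 4
Number of cosets = |G|/|H| = 8/4 = 2
0 + H = {0, 2, 4, 6}
1 + H = {1, 3, 5, 7}

Cosets: 0+H={0,2,4,6}; 1+H={1,3,5,7}


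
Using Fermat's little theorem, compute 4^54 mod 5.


Fermat's little theorem: if p is prime and gcd(a,p)=1, then a^(p-1) ≡ 1 (mod p)
p = 5 is prime, gcd(4,5) = 1
Reduce exponent: 54 mod 4 = 2
So 4^54 ≡ 4^2 (mod 5)
4^2 mod 5 = 1

4^54 ≡ 1 (mod 5)


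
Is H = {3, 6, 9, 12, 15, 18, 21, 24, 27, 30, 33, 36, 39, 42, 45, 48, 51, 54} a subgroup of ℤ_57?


Subgroup test for H = {3, 6, 9, 12, 15, 18, 21, 24, 27, 30, 33, 36, 39, 42, 45, 48, 51, 54} in (ℤ_57, +):
(1) 0 ∈ H? No
(2) Closure: for all a,b ∈ H, (a+b) mod 57 ∈ H? No  [counterexample: 3 + 54 = 0 ∉ H]
(3) Inverses: for all a ∈ H, -a mod 57 ∈ H? Yes

No, H is not a subgroup of ℤ_57


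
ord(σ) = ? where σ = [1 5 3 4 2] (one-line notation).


Cycle decomposition: (2 5)
Cycle lengths: 2
Order = lcm(2) = 2

ord(σ) = 2


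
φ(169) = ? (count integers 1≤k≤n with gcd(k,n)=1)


Factor n: 169 = 13^2
φ(n) = n · ∏(1 - 1/p) over distinct primes p | n
φ(169) = 169 · (1 - 1/13) = 156

φ(169) = 156


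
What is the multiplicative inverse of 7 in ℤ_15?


Use the extended Euclidean algorithm to write 1 = 7·s + 15·t; then s mod 15 is the inverse.
Euclidean algorithm:
  7 = 0·15 + 7
  15 = 2·7 + 1
  7 = 7·1 + 0
gcd(7,15) = 1
Back-substitution gives: 7·(-2) + 15·(1) = 1
So 7⁻¹ ≡ -2 ≡ 13 (mod 15)
Check: 7 × 13 = 91 ≡ 1 (mod 15) ✓

7⁻¹ ≡ 13 (mod 15)


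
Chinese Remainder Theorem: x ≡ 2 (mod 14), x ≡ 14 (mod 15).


m₁ = 14, m₂ = 15, gcd = 1, so CRT applies. M = m₁·m₂ = 210
Let M₁ = M/m₁ = 15, M₂ = M/m₂ = 14
Find y₁ ≡ M₁⁻¹ (mod m₁): 15⁻¹ ≡ 1 (mod 14)
Find y₂ ≡ M₂⁻¹ (mod m₂): 14⁻¹ ≡ 14 (mod 15)
x = a₁·M₁·y₁ + a₂·M₂·y₂ = 2·15·1 + 14·14·14 = 2774
Reduce mod 210: x ≡ 44
Check: 44 mod 14 = 2 ✓, 44 mod 15 = 14 ✓

x ≡ 44 (mod 210)


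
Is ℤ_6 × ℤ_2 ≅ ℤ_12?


Comparing ℤ_6 × ℤ_2 and ℤ_12:
gcd(6,2) = 2 ≠ 1. Max element order in ℤ_6×ℤ_2 is lcm(6,2) = 6 < 12, so it has no element of order 12

No, ℤ_6 × ℤ_2 ≇ ℤ_12


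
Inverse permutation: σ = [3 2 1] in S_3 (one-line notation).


To find σ⁻¹, swap domain and range:
σ(1) = 3 → σ⁻¹(3) = 1
σ(2) = 2 → σ⁻¹(2) = 2
σ(3) = 1 → σ⁻¹(1) = 3

σ⁻¹ = [3 2 1]


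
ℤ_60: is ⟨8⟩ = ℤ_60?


g generates ℤ_n iff gcd(g, n) = 1
gcd(8, 60) = 4
Since gcd = 4 ≠ 1, ⟨8⟩ has order 15 < 60, so 8 is not a generator.

No, 8 does not generate ℤ_60


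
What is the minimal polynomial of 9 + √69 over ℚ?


Let α = 9 + √69. Then α - 9 = √69, so (α - 9)² = 69, giving α² - 18α + 12 = 0. Degree 2 and α ∉ ℚ, so this is the minimal polynomial.

Minimal polynomial: x² - 18x + 12


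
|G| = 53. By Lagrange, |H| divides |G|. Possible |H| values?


Lagrange's theorem: |H| divides |G|
|G| = 53
Divisors of 53: 1, 53

Possible subgroup orders: {1, 53}


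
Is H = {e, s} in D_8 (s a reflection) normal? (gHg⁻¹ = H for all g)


H = {e, s} in D_8 (s a reflection)
r·s·r⁻¹ = sr⁻² ≠ s for n ≥ 3, so {e, s} is not closed under conjugation

No, not a normal subgroup


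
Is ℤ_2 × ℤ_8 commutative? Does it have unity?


Direct product ring; commutative with unity (1,1); but (1,0)·(0,1) = (0,0) gives zero divisors, so not an integral domain
Commutative: Yes
Integral domain: No
Has unity: Yes

ℤ_2 × ℤ_8: Commutative=Yes, Unity=Yes


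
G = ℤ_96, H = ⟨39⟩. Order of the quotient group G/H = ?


|⟨39⟩| = n / gcd(39, 96) = 96 / 3 = 32
H is normal (ℤ_96 is abelian).
|G/H| = |G| / |H| = 96 / 32 = 3

|G/H| = 3


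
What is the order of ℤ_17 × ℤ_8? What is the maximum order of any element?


|ℤ_17 × ℤ_8| = 17 × 8 = 136
Max element order = lcm(17,8) = 136
Cyclic? Yes (gcd=1)

|ℤ_17×ℤ_8| = 136, max element order = 136


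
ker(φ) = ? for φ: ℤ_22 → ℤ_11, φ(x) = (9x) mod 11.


Kernel = preimage of identity
ker(φ) = {x ∈ ℤ_22 : 9x ≡ 0 (mod 11)}. Since 11 | 22, φ is well-defined. The kernel is the cyclic subgroup ⟨11⟩ of ℤ_22 (order 2), i.e. {0, 11}

ker(φ) = {0, 11}


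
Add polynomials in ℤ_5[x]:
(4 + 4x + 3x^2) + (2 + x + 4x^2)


Add coefficients mod 5:
x^0: 4 + 2 = 1 (mod 5)
x^1: 4 + 1 = 0 (mod 5)
x^2: 3 + 4 = 2 (mod 5)
Result: 1 + 2x^2

f + g = 1 + 2x^2


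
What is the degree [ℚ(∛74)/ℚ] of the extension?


∛74 has minimal polynomial x³ - 74 (irreducible over ℚ since 74 is not a perfect cube)

[ℚ(∛74)/ℚ] = 3


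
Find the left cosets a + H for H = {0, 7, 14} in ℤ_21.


H = {0, 7, 14}, |H| = 3
Number of cosets = |G|/|H| = 21/3 = 7
0 + H = {0, 7, 14}
1 + H = {1, 8, 15}
2 + H = {2, 9, 16}
3 + H = {3, 10, 17}
4 + H = {4, 11, 18}
5 + H = {5, 12, 19}
6 + H = {6, 13, 20}

Cosets: 0+H={0,7,14}; 1+H={1,8,15}; 2+H={2,9,16}; 3+H={3,10,17}; 4+H={4,11,18}; 5+H={5,12,19}; 6+H={6,13,20}


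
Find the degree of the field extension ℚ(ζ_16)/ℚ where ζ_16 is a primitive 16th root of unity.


[ℚ(ζ_n):ℚ] = deg Φ_n(x) = φ(n). Here φ(16) = 8

[ℚ(ζ_16)/ℚ where ζ_16 is a primitive 16th root of unity] = 8


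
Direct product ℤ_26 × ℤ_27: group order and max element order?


|ℤ_26 × ℤ_27| = 26 × 27 = 702
Max element order = lcm(26,27) = 702
Cyclic? Yes (gcd=1)

|ℤ_26×ℤ_27| = 702, max element order = 702


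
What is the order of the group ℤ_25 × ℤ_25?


|A × B| = |A| · |B|
|ℤ_25 × ℤ_25| = 25 × 25 = 625

|ℤ_25 × ℤ_25| = 625


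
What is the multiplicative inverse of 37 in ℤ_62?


Use the extended Euclidean algorithm to write 1 = 37·s + 62·t; then s mod 62 is the inverse.
Euclidean algorithm:
  37 = 0·62 + 37
  62 = 1·37 + 25
  37 = 1·25 + 12
  25 = 2·12 + 1
  12 = 12·1 + 0
gcd(37,62) = 1
Back-substitution gives: 37·(-5) + 62·(3) = 1
So 37⁻¹ ≡ -5 ≡ 57 (mod 62)
Check: 37 × 57 = 2109 ≡ 1 (mod 62) ✓

37⁻¹ ≡ 57 (mod 62)


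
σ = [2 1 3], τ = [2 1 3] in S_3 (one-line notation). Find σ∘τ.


σ∘τ: apply τ first, then σ
1 →τ 2 →σ 1
2 →τ 1 →σ 2
3 →τ 3 →σ 3

σ∘τ = [1 2 3]


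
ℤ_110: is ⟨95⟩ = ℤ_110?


g generates ℤ_n iff gcd(g, n) = 1
gcd(95, 110) = 5
Since gcd = 5 ≠ 1, ⟨95⟩ has order 22 < 110, so 95 is not a generator.

No, 95 does not generate ℤ_110


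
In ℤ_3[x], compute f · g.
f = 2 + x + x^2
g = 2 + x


Expand and collect like terms; reduce coefficients mod 3:
x^0: 2·2 = 4 ≡ 1 (mod 3)
x^1: 2·1 + 1·2 = 4 ≡ 1 (mod 3)
x^2: 1·1 + 1·2 = 3 ≡ 0 (mod 3)
x^3: 1·1 = 1 ≡ 1 (mod 3)
Result: 1 + x + x^3

f · g = 1 + x + x^3


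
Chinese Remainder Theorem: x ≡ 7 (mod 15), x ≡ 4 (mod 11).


m₁ = 15, m₂ = 11, gcd = 1, so CRT applies. M = m₁·m₂ = 165
Let M₁ = M/m₁ = 11, M₂ = M/m₂ = 15
Find y₁ ≡ M₁⁻¹ (mod m₁): 11⁻¹ ≡ 11 (mod 15)
Find y₂ ≡ M₂⁻¹ (mod m₂): 15⁻¹ ≡ 3 (mod 11)
x = a₁·M₁·y₁ + a₂·M₂·y₂ = 7·11·11 + 4·15·3 = 1027
Reduce mod 165: x ≡ 37
Check: 37 mod 15 = 7 ✓, 37 mod 11 = 4 ✓

x ≡ 37 (mod 165)


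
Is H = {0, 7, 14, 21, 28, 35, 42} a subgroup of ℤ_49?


Subgroup test for H = {0, 7, 14, 21, 28, 35, 42} in (ℤ_49, +):
(1) 0 ∈ H? Yes
(2) Closure: for all a,b ∈ H, (a+b) mod 49 ∈ H? Yes
(3) Inverses: for all a ∈ H, -a mod 49 ∈ H? Yes

Yes, H is a subgroup of ℤ_49


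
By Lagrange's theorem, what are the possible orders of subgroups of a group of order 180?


Lagrange's theorem: |H| divides |G|
|G| = 180
Divisors of 180: 1, 2, 3, 4, 5, 6, 9, 10, 12, 15, 18, 20, 30, 36, 45, 60, 90, 180

Possible subgroup orders: {1, 2, 3, 4, 5, 6, 9, 10, 12, 15, 18, 20, 30, 36, 45, 60, 90, 180}


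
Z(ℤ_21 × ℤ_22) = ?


Z(G) = {g ∈ G | gx = xg for all x ∈ G}
Direct product of abelian groups is abelian, so Z(G) = G

Z(ℤ_21 × ℤ_22) = ℤ_21 × ℤ_22


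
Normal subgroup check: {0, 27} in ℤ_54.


H = {0, 27} in ℤ_54
ℤ_54 is abelian; every subgroup of an abelian group is normal

Yes, normal subgroup


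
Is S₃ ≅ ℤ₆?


Comparing S₃ and ℤ₆:
S₃ is non-abelian, ℤ₆ is abelian

No, S₃ ≇ ℤ₆


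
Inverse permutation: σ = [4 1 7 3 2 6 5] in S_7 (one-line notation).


To find σ⁻¹, swap domain and range:
σ(1) = 4 → σ⁻¹(4) = 1
σ(2) = 1 → σ⁻¹(1) = 2
σ(3) = 7 → σ⁻¹(7) = 3
σ(4) = 3 → σ⁻¹(3) = 4
σ(5) = 2 → σ⁻¹(2) = 5
σ(6) = 6 → σ⁻¹(6) = 6
σ(7) = 5 → σ⁻¹(5) = 7

σ⁻¹ = [2 5 4 1 7 6 3]


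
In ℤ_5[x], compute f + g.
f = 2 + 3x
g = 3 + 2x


Add coefficients mod 5:
x^0: 2 + 3 = 0 (mod 5)
x^1: 3 + 2 = 0 (mod 5)
Result: 0

f + g = 0


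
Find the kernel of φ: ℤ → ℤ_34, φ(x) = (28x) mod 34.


Kernel = preimage of identity
ker(φ) = {x ∈ ℤ : 28x ≡ 0 (mod 34)}. gcd(28,34) = 2, so 28x ≡ 0 (mod 34) ⟺ x ≡ 0 (mod 34/2 = 17). Hence ker(φ) = 17ℤ

ker(φ) = 17ℤ


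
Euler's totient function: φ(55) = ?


Factor n: 55 = 5 × 11
φ(n) = n · ∏(1 - 1/p) over distinct primes p | n
φ(55) = 55 · (1 - 1/5) · (1 - 1/11) = 40

φ(55) = 40


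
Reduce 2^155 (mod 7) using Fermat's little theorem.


Fermat's little theorem: if p is prime and gcd(a,p)=1, then a^(p-1) ≡ 1 (mod p)
p = 7 is prime, gcd(2,7) = 1
Reduce exponent: 155 mod 6 = 5
So 2^155 ≡ 2^5 (mod 7)
2^5 mod 7 = 4

2^155 ≡ 4 (mod 7)


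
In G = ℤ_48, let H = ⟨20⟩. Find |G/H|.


|⟨20⟩| = n / gcd(20, 48) = 48 / 4 = 12
H is normal (ℤ_48 is abelian).
|G/H| = |G| / |H| = 48 / 12 = 4

|G/H| = 4


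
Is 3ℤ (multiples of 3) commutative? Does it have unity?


3ℤ is a commutative ring under +,× but has no multiplicative identity (1 ∉ 3ℤ); it has no zero divisors, but without unity it is not an integral domain
Commutative: Yes
Integral domain: No
Has unity: No

3ℤ (multiples of 3): Commutative=Yes, Unity=No


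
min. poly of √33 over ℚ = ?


√33 satisfies x² - 33 = 0, irreducible over ℚ since 33 is squarefree

Minimal polynomial: x² - 33


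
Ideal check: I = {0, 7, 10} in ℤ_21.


Check ideal conditions for I = {0, 7, 10} in ℤ_21:
(1) I is an additive subgroup? No
(2) For r ∈ ℤ_21 and a ∈ I: r·a ∈ I? No  [counterexample: r=2, a=7, r·a mod 21 = 14 ∉ I]

No, I is not an ideal of ℤ_21


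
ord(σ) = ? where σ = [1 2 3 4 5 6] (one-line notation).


Cycle decomposition: identity (all elements fixed)
Order = 1 (identity has order 1)

ord(σ) = 1


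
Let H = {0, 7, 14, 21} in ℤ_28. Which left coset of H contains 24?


24 + H = {24 + h (mod 28) : h ∈ H}
24+0=24, 24+7=3, 24+14=10, 24+21=17
24 + H = {3, 10, 17, 24} = 3 + H

24 + H = {3, 10, 17, 24}


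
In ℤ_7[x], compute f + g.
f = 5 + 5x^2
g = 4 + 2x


Add coefficients mod 7:
x^0: 5 + 4 = 2 (mod 7)
x^1: 0 + 2 = 2 (mod 7)
x^2: 5 + 0 = 5 (mod 7)
Result: 2 + 2x + 5x^2

f + g = 2 + 2x + 5x^2


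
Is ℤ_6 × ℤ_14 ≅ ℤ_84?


Comparing ℤ_6 × ℤ_14 and ℤ_84:
gcd(6,14) = 2 ≠ 1. Max element order in ℤ_6×ℤ_14 is lcm(6,14) = 42 < 84, so it has no element of order 84

No, ℤ_6 × ℤ_14 ≇ ℤ_84


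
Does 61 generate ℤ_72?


g generates ℤ_n iff gcd(g, n) = 1
gcd(61, 72) = 1
Since gcd = 1, 61 is a generator.

Yes, 61 generates ℤ_72


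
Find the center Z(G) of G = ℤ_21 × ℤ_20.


Z(G) = {g ∈ G | gx = xg for all x ∈ G}
Direct product of abelian groups is abelian, so Z(G) = G

Z(ℤ_21 × ℤ_20) = ℤ_21 × ℤ_20


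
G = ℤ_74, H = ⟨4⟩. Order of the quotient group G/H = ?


|⟨4⟩| = n / gcd(4, 74) = 74 / 2 = 37
H is normal (ℤ_74 is abelian).
|G/H| = |G| / |H| = 74 / 37 = 2

|G/H| = 2


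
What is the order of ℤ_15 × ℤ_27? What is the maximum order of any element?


|ℤ_15 × ℤ_27| = 15 × 27 = 405
Max element order = lcm(15,27) = 135
Cyclic? No (gcd=3)

|ℤ_15×ℤ_27| = 405, max element order = 135


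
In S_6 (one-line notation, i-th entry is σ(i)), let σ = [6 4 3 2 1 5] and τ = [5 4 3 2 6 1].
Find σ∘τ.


σ∘τ: apply τ first, then σ
1 →τ 5 →σ 1
2 →τ 4 →σ 2
3 →τ 3 →σ 3
4 →τ 2 →σ 4
5 →τ 6 →σ 5
6 →τ 1 →σ 6

σ∘τ = [1 2 3 4 5 6]


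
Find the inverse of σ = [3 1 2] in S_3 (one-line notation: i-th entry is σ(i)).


To find σ⁻¹, swap domain and range:
σ(1) = 3 → σ⁻¹(3) = 1
σ(2) = 1 → σ⁻¹(1) = 2
σ(3) = 2 → σ⁻¹(2) = 3

σ⁻¹ = [2 3 1]


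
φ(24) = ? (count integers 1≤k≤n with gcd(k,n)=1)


φ(n) = count of k ∈ {1,...,n} with gcd(k,n)=1
Coprimes to 24: {1, 5, 7, 11, 13, 17, 19, 23}
Count: 8

φ(24) = 8


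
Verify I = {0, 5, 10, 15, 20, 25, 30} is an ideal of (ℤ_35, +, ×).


Check ideal conditions for I = {0, 5, 10, 15, 20, 25, 30} in ℤ_35:
(1) I is an additive subgroup? Yes
(2) For r ∈ ℤ_35 and a ∈ I: r·a ∈ I? Yes

Yes, I is an ideal of ℤ_35


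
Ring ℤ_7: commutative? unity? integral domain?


ℤ_7 is a commutative ring with unity 1; 7 is prime, so ℤ_7 is a field (hence an integral domain)
Commutative: Yes
Integral domain: Yes
Has unity: Yes

ℤ_7: Commutative=Yes, Unity=Yes


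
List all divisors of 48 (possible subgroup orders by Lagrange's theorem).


Lagrange's theorem: |H| divides |G|
|G| = 48
Divisors of 48: 1, 2, 3, 4, 6, 8, 12, 16, 24, 48

Possible subgroup orders: {1, 2, 3, 4, 6, 8, 12, 16, 24, 48}


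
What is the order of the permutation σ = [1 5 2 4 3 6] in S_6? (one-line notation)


Cycle decomposition: (2 5 3)
Cycle lengths: 3
Order = lcm(3) = 3

ord(σ) = 3


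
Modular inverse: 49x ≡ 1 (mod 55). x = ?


Use the extended Euclidean algorithm to write 1 = 49·s + 55·t; then s mod 55 is the inverse.
Euclidean algorithm:
  49 = 0·55 + 49
  55 = 1·49 + 6
  49 = 8·6 + 1
  6 = 6·1 + 0
gcd(49,55) = 1
Back-substitution gives: 49·(9) + 55·(-8) = 1
So 49⁻¹ ≡ 9 ≡ 9 (mod 55)
Check: 49 × 9 = 441 ≡ 1 (mod 55) ✓

49⁻¹ ≡ 9 (mod 55)


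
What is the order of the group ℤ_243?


ℤ_n has n elements.

|ℤ_243| = 243


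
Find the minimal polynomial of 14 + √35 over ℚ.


Let α = 14 + √35. Then α - 14 = √35, so (α - 14)² = 35, giving α² - 28α + 161 = 0. Degree 2 and α ∉ ℚ, so this is the minimal polynomial.

Minimal polynomial: x² - 28x + 161


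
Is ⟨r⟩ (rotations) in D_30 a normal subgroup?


H = ⟨r⟩ (rotations) in D_30
The rotation subgroup ⟨r⟩ has index 2 in D_30, so it is normal

Yes, normal subgroup


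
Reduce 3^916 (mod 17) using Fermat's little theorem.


Fermat's little theorem: if p is prime and gcd(a,p)=1, then a^(p-1) ≡ 1 (mod p)
p = 17 is prime, gcd(3,17) = 1
Reduce exponent: 916 mod 16 = 4
So 3^916 ≡ 3^4 (mod 17)
3^4 mod 17 = 13

3^916 ≡ 13 (mod 17)


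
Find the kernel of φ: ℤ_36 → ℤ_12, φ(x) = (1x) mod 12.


Kernel = preimage of identity
ker(φ) = {x ∈ ℤ_36 : 1x ≡ 0 (mod 12)}. Since 12 | 36, φ is well-defined. The kernel is the cyclic subgroup ⟨12⟩ of ℤ_36 (order 3), i.e. {0, 12, 24}

ker(φ) = {0, 12, 24}


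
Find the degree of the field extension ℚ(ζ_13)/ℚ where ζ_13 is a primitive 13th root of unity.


[ℚ(ζ_n):ℚ] = deg Φ_n(x) = φ(n). Here φ(13) = 12

[ℚ(ζ_13)/ℚ where ζ_13 is a primitive 13th root of unity] = 12


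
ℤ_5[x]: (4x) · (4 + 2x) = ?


Expand and collect like terms; reduce coefficients mod 5:
x^0: 0·4 = 0 ≡ 0 (mod 5)
x^1: 0·2 + 4·4 = 16 ≡ 1 (mod 5)
x^2: 4·2 = 8 ≡ 3 (mod 5)
Result: x + 3x^2

f · g = x + 3x^2


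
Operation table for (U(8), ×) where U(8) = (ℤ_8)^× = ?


Elements: {1, 3, 5, 7}
Operation: multiplication mod 8
Entry (a, b) = (a × b) mod 8

Cayley table:
  | 1 | 3 | 5 | 7
1 | 1 | 3 | 5 | 7
3 | 3 | 1 | 7 | 5
5 | 5 | 7 | 1 | 3
7 | 7 | 5 | 3 | 1


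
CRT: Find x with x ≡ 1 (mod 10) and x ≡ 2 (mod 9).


m₁ = 10, m₂ = 9, gcd = 1, so CRT applies. M = m₁·m₂ = 90
Let M₁ = M/m₁ = 9, M₂ = M/m₂ = 10
Find y₁ ≡ M₁⁻¹ (mod m₁): 9⁻¹ ≡ 9 (mod 10)
Find y₂ ≡ M₂⁻¹ (mod m₂): 10⁻¹ ≡ 1 (mod 9)
x = a₁·M₁·y₁ + a₂·M₂·y₂ = 1·9·9 + 2·10·1 = 101
Reduce mod 90: x ≡ 11
Check: 11 mod 10 = 1 ✓, 11 mod 9 = 2 ✓

x ≡ 11 (mod 90)


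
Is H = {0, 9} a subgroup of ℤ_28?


Subgroup test for H = {0, 9} in (ℤ_28, +):
(1) 0 ∈ H? Yes
(2) Closure: for all a,b ∈ H, (a+b) mod 28 ∈ H? No  [counterexample: 9 + 9 = 18 ∉ H]
(3) Inverses: for all a ∈ H, -a mod 28 ∈ H? No

No, H is not a subgroup of ℤ_28


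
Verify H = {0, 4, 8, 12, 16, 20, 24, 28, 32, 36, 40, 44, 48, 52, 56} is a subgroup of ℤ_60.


Subgroup test for H = {0, 4, 8, 12, 16, 20, 24, 28, 32, 36, 40, 44, 48, 52, 56} in (ℤ_60, +):
(1) 0 ∈ H? Yes
(2) Closure: for all a,b ∈ H, (a+b) mod 60 ∈ H? Yes
(3) Inverses: for all a ∈ H, -a mod 60 ∈ H? Yes

Yes, H is a subgroup of ℤ_60


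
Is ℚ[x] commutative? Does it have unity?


Polynomial ring over ℚ (an integral domain) is a commutative integral domain with unity 1
Commutative: Yes
Integral domain: Yes
Has unity: Yes

ℚ[x]: Commutative=Yes, Unity=Yes


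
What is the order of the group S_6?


|S_n| = n! (number of permutations of n symbols)
|S_6| = 6! = 720

|S_6| = 720


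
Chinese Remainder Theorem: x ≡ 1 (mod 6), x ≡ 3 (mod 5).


m₁ = 6, m₂ = 5, gcd = 1, so CRT applies. M = m₁·m₂ = 30
Let M₁ = M/m₁ = 5, M₂ = M/m₂ = 6
Find y₁ ≡ M₁⁻¹ (mod m₁): 5⁻¹ ≡ 5 (mod 6)
Find y₂ ≡ M₂⁻¹ (mod m₂): 6⁻¹ ≡ 1 (mod 5)
x = a₁·M₁·y₁ + a₂·M₂·y₂ = 1·5·5 + 3·6·1 = 43
Reduce mod 30: x ≡ 13
Check: 13 mod 6 = 1 ✓, 13 mod 5 = 3 ✓

x ≡ 13 (mod 30)


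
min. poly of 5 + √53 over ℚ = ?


Let α = 5 + √53. Then α - 5 = √53, so (α - 5)² = 53, giving α² - 10α - 28 = 0. Degree 2 and α ∉ ℚ, so this is the minimal polynomial.

Minimal polynomial: x² - 10x - 28


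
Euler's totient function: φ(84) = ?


Factor n: 84 = 2^2 × 3 × 7
φ(n) = n · ∏(1 - 1/p) over distinct primes p | n
φ(84) = 84 · (1 - 1/2) · (1 - 1/3) · (1 - 1/7) = 24

φ(84) = 24


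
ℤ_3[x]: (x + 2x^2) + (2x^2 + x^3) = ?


Add coefficients mod 3:
x^0: 0 + 0 = 0 (mod 3)
x^1: 1 + 0 = 1 (mod 3)
x^2: 2 + 2 = 1 (mod 3)
x^3: 0 + 1 = 1 (mod 3)
Result: x + x^2 + x^3

f + g = x + x^2 + x^3


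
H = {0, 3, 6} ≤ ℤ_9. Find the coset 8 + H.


8 + H = {8 + h (mod 9) : h ∈ H}
8+0=8, 8+3=2, 8+6=5
8 + H = {2, 5, 8} = 2 + H

8 + H = {2, 5, 8}


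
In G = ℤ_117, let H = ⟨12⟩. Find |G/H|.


|⟨12⟩| = n / gcd(12, 117) = 117 / 3 = 39
H is normal (ℤ_117 is abelian).
|G/H| = |G| / |H| = 117 / 39 = 3

|G/H| = 3


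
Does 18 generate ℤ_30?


g generates ℤ_n iff gcd(g, n) = 1
gcd(18, 30) = 6
Since gcd = 6 ≠ 1, ⟨18⟩ has order 5 < 30, so 18 is not a generator.

No, 18 does not generate ℤ_30


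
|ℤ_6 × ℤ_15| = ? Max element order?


|ℤ_6 × ℤ_15| = 6 × 15 = 90
Max element order = lcm(6,15) = 30
Cyclic? No (gcd=3)

|ℤ_6×ℤ_15| = 90, max element order = 30


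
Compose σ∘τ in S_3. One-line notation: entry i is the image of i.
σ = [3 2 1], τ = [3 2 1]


σ∘τ: apply τ first, then σ
1 →τ 3 →σ 1
2 →τ 2 →σ 2
3 →τ 1 →σ 3

σ∘τ = [1 2 3]


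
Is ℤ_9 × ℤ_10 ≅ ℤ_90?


Comparing ℤ_9 × ℤ_10 and ℤ_90:
gcd(9,10) = 1, so ℤ_9 × ℤ_10 ≅ ℤ_90 (CRT)

Yes, ℤ_9 × ℤ_10 ≅ ℤ_90


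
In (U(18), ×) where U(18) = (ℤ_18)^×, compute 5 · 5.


Operation: multiplication mod 18
5 · 5 = (a × b) mod 18 with a = 5, b = 5

5 · 5 = 7


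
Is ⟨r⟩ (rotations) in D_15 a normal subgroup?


H = ⟨r⟩ (rotations) in D_15
The rotation subgroup ⟨r⟩ has index 2 in D_15, so it is normal

Yes, normal subgroup


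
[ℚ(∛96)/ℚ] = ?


∛96 has minimal polynomial x³ - 96 (irreducible over ℚ since 96 is not a perfect cube)

[ℚ(∛96)/ℚ] = 3


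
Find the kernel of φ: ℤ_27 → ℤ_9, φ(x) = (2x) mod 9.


Kernel = preimage of identity
ker(φ) = {x ∈ ℤ_27 : 2x ≡ 0 (mod 9)}. Since 9 | 27, φ is well-defined. The kernel is the cyclic subgroup ⟨9⟩ of ℤ_27 (order 3), i.e. {0, 9, 18}

ker(φ) = {0, 9, 18}


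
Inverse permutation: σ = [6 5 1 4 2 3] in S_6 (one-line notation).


To find σ⁻¹, swap domain and range:
σ(1) = 6 → σ⁻¹(6) = 1
σ(2) = 5 → σ⁻¹(5) = 2
σ(3) = 1 → σ⁻¹(1) = 3
σ(4) = 4 → σ⁻¹(4) = 4
σ(5) = 2 → σ⁻¹(2) = 5
σ(6) = 3 → σ⁻¹(3) = 6

σ⁻¹ = [3 5 6 4 2 1]


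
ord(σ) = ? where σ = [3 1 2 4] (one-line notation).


Cycle decomposition: (1 3 2)
Cycle lengths: 3
Order = lcm(3) = 3

ord(σ) = 3


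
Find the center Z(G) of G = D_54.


Z(G) = {g ∈ G | gx = xg for all x ∈ G}
For even n, Z(D_n) = {e, r^(n/2)}: the 180° rotation r^27 commutes with every reflection and rotation

Z(D_54) = {e, r^27}


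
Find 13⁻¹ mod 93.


Use the extended Euclidean algorithm to write 1 = 13·s + 93·t; then s mod 93 is the inverse.
Euclidean algorithm:
  13 = 0·93 + 13
  93 = 7·13 + 2
  13 = 6·2 + 1
  2 = 2·1 + 0
gcd(13,93) = 1
Back-substitution gives: 13·(43) + 93·(-6) = 1
So 13⁻¹ ≡ 43 ≡ 43 (mod 93)
Check: 13 × 43 = 559 ≡ 1 (mod 93) ✓

13⁻¹ ≡ 43 (mod 93)


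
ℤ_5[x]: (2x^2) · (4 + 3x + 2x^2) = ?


Expand and collect like terms; reduce coefficients mod 5:
x^0: 0·4 = 0 ≡ 0 (mod 5)
x^1: 0·3 + 0·4 = 0 ≡ 0 (mod 5)
x^2: 0·2 + 0·3 + 2·4 = 8 ≡ 3 (mod 5)
x^3: 0·2 + 2·3 = 6 ≡ 1 (mod 5)
x^4: 2·2 = 4 ≡ 4 (mod 5)
Result: 3x^2 + x^3 + 4x^4

f · g = 3x^2 + x^3 + 4x^4


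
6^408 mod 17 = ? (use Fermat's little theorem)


Fermat's little theorem: if p is prime and gcd(a,p)=1, then a^(p-1) ≡ 1 (mod p)
p = 17 is prime, gcd(6,17) = 1
Reduce exponent: 408 mod 16 = 8
So 6^408 ≡ 6^8 (mod 17)
6^8 mod 17 = 16

6^408 ≡ 16 (mod 17)


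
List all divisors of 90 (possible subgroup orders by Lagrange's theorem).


Lagrange's theorem: |H| divides |G|
|G| = 90
Divisors of 90: 1, 2, 3, 5, 6, 9, 10, 15, 18, 30, 45, 90

Possible subgroup orders: {1, 2, 3, 5, 6, 9, 10, 15, 18, 30, 45, 90}


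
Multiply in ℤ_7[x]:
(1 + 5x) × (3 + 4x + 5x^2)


Expand and collect like terms; reduce coefficients mod 7:
x^0: 1·3 = 3 ≡ 3 (mod 7)
x^1: 1·4 + 5·3 = 19 ≡ 5 (mod 7)
x^2: 1·5 + 5·4 = 25 ≡ 4 (mod 7)
x^3: 5·5 = 25 ≡ 4 (mod 7)
Result: 3 + 5x + 4x^2 + 4x^3

f · g = 3 + 5x + 4x^2 + 4x^3


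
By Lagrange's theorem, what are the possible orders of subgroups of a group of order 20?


Lagrange's theorem: |H| divides |G|
|G| = 20
Divisors of 20: 1, 2, 4, 5, 10, 20

Possible subgroup orders: {1, 2, 4, 5, 10, 20}


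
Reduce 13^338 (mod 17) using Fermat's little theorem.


Fermat's little theorem: if p is prime and gcd(a,p)=1, then a^(p-1) ≡ 1 (mod p)
p = 17 is prime, gcd(13,17) = 1
Reduce exponent: 338 mod 16 = 2
So 13^338 ≡ 13^2 (mod 17)
13^2 mod 17 = 16

13^338 ≡ 16 (mod 17)


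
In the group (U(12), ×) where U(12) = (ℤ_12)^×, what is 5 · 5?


Operation: multiplication mod 12
5 · 5 = (a × b) mod 12 with a = 5, b = 5

5 · 5 = 1


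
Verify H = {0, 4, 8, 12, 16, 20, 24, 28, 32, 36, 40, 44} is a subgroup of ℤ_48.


Subgroup test for H = {0, 4, 8, 12, 16, 20, 24, 28, 32, 36, 40, 44} in (ℤ_48, +):
(1) 0 ∈ H? Yes
(2) Closure: for all a,b ∈ H, (a+b) mod 48 ∈ H? Yes
(3) Inverses: for all a ∈ H, -a mod 48 ∈ H? Yes

Yes, H is a subgroup of ℤ_48


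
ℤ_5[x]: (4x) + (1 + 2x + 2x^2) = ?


Add coefficients mod 5:
x^0: 0 + 1 = 1 (mod 5)
x^1: 4 + 2 = 1 (mod 5)
x^2: 0 + 2 = 2 (mod 5)
Result: 1 + x + 2x^2

f + g = 1 + x + 2x^2


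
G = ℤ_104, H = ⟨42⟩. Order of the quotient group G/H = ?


|⟨42⟩| = n / gcd(42, 104) = 104 / 2 = 52
H is normal (ℤ_104 is abelian).
|G/H| = |G| / |H| = 104 / 52 = 2

|G/H| = 2


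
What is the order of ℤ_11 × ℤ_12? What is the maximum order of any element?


|ℤ_11 × ℤ_12| = 11 × 12 = 132
Max element order = lcm(11,12) = 132
Cyclic? Yes (gcd=1)

|ℤ_11×ℤ_12| = 132, max element order = 132


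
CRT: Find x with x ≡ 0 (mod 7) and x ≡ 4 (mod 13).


m₁ = 7, m₂ = 13, gcd = 1, so CRT applies. M = m₁·m₂ = 91
Let M₁ = M/m₁ = 13, M₂ = M/m₂ = 7
Find y₁ ≡ M₁⁻¹ (mod m₁): 13⁻¹ ≡ 6 (mod 7)
Find y₂ ≡ M₂⁻¹ (mod m₂): 7⁻¹ ≡ 2 (mod 13)
x = a₁·M₁·y₁ + a₂·M₂·y₂ = 0·13·6 + 4·7·2 = 56
Reduce mod 91: x ≡ 56
Check: 56 mod 7 = 0 ✓, 56 mod 13 = 4 ✓

x ≡ 56 (mod 91)


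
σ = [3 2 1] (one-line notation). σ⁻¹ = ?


To find σ⁻¹, swap domain and range:
σ(1) = 3 → σ⁻¹(3) = 1
σ(2) = 2 → σ⁻¹(2) = 2
σ(3) = 1 → σ⁻¹(1) = 3

σ⁻¹ = [3 2 1]


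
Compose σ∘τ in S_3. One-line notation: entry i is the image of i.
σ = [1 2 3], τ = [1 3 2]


σ∘τ: apply τ first, then σ
1 →τ 1 →σ 1
2 →τ 3 →σ 3
3 →τ 2 →σ 2

σ∘τ = [1 3 2]


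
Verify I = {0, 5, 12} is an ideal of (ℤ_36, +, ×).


Check ideal conditions for I = {0, 5, 12} in ℤ_36:
(1) I is an additive subgroup? No
(2) For r ∈ ℤ_36 and a ∈ I: r·a ∈ I? No  [counterexample: r=2, a=5, r·a mod 36 = 10 ∉ I]

No, I is not an ideal of ℤ_36


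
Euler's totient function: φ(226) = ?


Factor n: 226 = 2 × 113
φ(n) = n · ∏(1 - 1/p) over distinct primes p | n
φ(226) = 226 · (1 - 1/2) · (1 - 1/113) = 112

φ(226) = 112


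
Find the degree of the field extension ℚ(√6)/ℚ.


√6 has minimal polynomial x² - 6 (irreducible over ℚ since 6 is squarefree)

[ℚ(√6)/ℚ] = 2


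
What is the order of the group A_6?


|A_n| = n!/2 (even permutations)
|A_6| = 6!/2 = 720/2 = 360

|A_6| = 360


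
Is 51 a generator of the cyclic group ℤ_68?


g generates ℤ_n iff gcd(g, n) = 1
gcd(51, 68) = 17
Since gcd = 17 ≠ 1, ⟨51⟩ has order 4 < 68, so 51 is not a generator.

No, 51 does not generate ℤ_68


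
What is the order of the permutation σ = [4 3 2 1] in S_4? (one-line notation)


Cycle decomposition: (1 4) (2 3)
Cycle lengths: 2, 2
Order = lcm(2, 2) = 2

ord(σ) = 2


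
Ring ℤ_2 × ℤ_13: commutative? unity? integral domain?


Direct product ring; commutative with unity (1,1); but (1,0)·(0,1) = (0,0) gives zero divisors, so not an integral domain
Commutative: Yes
Integral domain: No
Has unity: Yes

ℤ_2 × ℤ_13: Commutative=Yes, Unity=Yes


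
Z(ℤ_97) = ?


Z(G) = {g ∈ G | gx = xg for all x ∈ G}
ℤ_97 is abelian, so Z(G) = G

Z(ℤ_97) = ℤ_97


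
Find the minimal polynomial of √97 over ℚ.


√97 satisfies x² - 97 = 0, irreducible over ℚ since 97 is squarefree

Minimal polynomial: x² - 97


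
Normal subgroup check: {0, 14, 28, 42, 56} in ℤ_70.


H = {0, 14, 28, 42, 56} in ℤ_70
ℤ_70 is abelian; every subgroup of an abelian group is normal

Yes, normal subgroup


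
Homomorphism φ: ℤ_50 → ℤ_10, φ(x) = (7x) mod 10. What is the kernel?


Kernel = preimage of identity
ker(φ) = {x ∈ ℤ_50 : 7x ≡ 0 (mod 10)}. Since 10 | 50, φ is well-defined. The kernel is the cyclic subgroup ⟨10⟩ of ℤ_50 (order 5), i.e. {0, 10, 20, 30, 40}

ker(φ) = {0, 10, 20, 30, 40}


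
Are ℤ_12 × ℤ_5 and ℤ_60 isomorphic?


Comparing ℤ_12 × ℤ_5 and ℤ_60:
gcd(12,5) = 1, so ℤ_12 × ℤ_5 ≅ ℤ_60 (CRT)

Yes, ℤ_12 × ℤ_5 ≅ ℤ_60


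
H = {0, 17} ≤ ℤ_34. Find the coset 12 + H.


12 + H = {12 + h (mod 34) : h ∈ H}
12+0=12, 12+17=29

12 + H = {12, 29}


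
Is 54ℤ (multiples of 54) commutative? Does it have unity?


54ℤ is a commutative ring under +,× but has no multiplicative identity (1 ∉ 54ℤ); it has no zero divisors, but without unity it is not an integral domain
Commutative: Yes
Integral domain: No
Has unity: No

54ℤ (multiples of 54): Commutative=Yes, Unity=No


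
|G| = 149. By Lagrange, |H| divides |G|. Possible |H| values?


Lagrange's theorem: |H| divides |G|
|G| = 149
Divisors of 149: 1, 149

Possible subgroup orders: {1, 149}


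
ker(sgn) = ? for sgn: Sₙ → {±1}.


Kernel = preimage of identity
ker(sgn) = even permutations = Aₙ

ker(sgn) = Aₙ


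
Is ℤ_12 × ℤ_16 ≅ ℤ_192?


Comparing ℤ_12 × ℤ_16 and ℤ_192:
gcd(12,16) = 4 ≠ 1. Max element order in ℤ_12×ℤ_16 is lcm(12,16) = 48 < 192, so it has no element of order 192

No, ℤ_12 × ℤ_16 ≇ ℤ_192


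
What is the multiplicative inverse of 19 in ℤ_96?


Use the extended Euclidean algorithm to write 1 = 19·s + 96·t; then s mod 96 is the inverse.
Euclidean algorithm:
  19 = 0·96 + 19
  96 = 5·19 + 1
  19 = 19·1 + 0
gcd(19,96) = 1
Back-substitution gives: 19·(-5) + 96·(1) = 1
So 19⁻¹ ≡ -5 ≡ 91 (mod 96)
Check: 19 × 91 = 1729 ≡ 1 (mod 96) ✓

19⁻¹ ≡ 91 (mod 96)


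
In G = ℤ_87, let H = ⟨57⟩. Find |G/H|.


|⟨57⟩| = n / gcd(57, 87) = 87 / 3 = 29
H is normal (ℤ_87 is abelian).
|G/H| = |G| / |H| = 87 / 29 = 3

|G/H| = 3


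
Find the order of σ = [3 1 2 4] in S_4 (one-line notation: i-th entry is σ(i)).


Cycle decomposition: (1 3 2)
Cycle lengths: 3
Order = lcm(3) = 3

ord(σ) = 3


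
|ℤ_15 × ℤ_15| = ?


|A × B| = |A| · |B|
|ℤ_15 × ℤ_15| = 15 × 15 = 225

|ℤ_15 × ℤ_15| = 225


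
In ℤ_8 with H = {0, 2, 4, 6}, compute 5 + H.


5 + H = {5 + h (mod 8) : h ∈ H}
5+0=5, 5+2=7, 5+4=1, 5+6=3
5 + H = {1, 3, 5, 7} = 1 + H

5 + H = {1, 3, 5, 7}


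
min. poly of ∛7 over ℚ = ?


∛7 satisfies x³ - 7 = 0, irreducible over ℚ (no rational root; 7 is not a perfect cube)

Minimal polynomial: x³ - 7


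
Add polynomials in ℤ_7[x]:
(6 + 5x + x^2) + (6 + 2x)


Add coefficients mod 7:
x^0: 6 + 6 = 5 (mod 7)
x^1: 5 + 2 = 0 (mod 7)
x^2: 1 + 0 = 1 (mod 7)
Result: 5 + x^2

f + g = 5 + x^2


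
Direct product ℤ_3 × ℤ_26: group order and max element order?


|ℤ_3 × ℤ_26| = 3 × 26 = 78
Max element order = lcm(3,26) = 78
Cyclic? Yes (gcd=1)

|ℤ_3×ℤ_26| = 78, max element order = 78


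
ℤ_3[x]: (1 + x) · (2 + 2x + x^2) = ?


Expand and collect like terms; reduce coefficients mod 3:
x^0: 1·2 = 2 ≡ 2 (mod 3)
x^1: 1·2 + 1·2 = 4 ≡ 1 (mod 3)
x^2: 1·1 + 1·2 = 3 ≡ 0 (mod 3)
x^3: 1·1 = 1 ≡ 1 (mod 3)
Result: 2 + x + x^3

f · g = 2 + x + x^3


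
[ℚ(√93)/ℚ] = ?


√93 has minimal polynomial x² - 93 (irreducible over ℚ since 93 is squarefree)

[ℚ(√93)/ℚ] = 2


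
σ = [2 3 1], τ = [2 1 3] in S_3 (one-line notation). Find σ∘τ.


σ∘τ: apply τ first, then σ
1 →τ 2 →σ 3
2 →τ 1 →σ 2
3 →τ 3 →σ 1

σ∘τ = [3 2 1]


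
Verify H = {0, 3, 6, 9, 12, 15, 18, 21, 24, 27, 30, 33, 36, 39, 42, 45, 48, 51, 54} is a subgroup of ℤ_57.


Subgroup test for H = {0, 3, 6, 9, 12, 15, 18, 21, 24, 27, 30, 33, 36, 39, 42, 45, 48, 51, 54} in (ℤ_57, +):
(1) 0 ∈ H? Yes
(2) Closure: for all a,b ∈ H, (a+b) mod 57 ∈ H? Yes
(3) Inverses: for all a ∈ H, -a mod 57 ∈ H? Yes

Yes, H is a subgroup of ℤ_57


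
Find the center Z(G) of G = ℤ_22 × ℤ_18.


Z(G) = {g ∈ G | gx = xg for all x ∈ G}
Direct product of abelian groups is abelian, so Z(G) = G

Z(ℤ_22 × ℤ_18) = ℤ_22 × ℤ_18


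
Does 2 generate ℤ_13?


g generates ℤ_n iff gcd(g, n) = 1
gcd(2, 13) = 1
Since gcd = 1, 2 is a generator.

Yes, 2 generates ℤ_13


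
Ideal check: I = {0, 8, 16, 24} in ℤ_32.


Check ideal conditions for I = {0, 8, 16, 24} in ℤ_32:
(1) I is an additive subgroup? Yes
(2) For r ∈ ℤ_32 and a ∈ I: r·a ∈ I? Yes

Yes, I is an ideal of ℤ_32


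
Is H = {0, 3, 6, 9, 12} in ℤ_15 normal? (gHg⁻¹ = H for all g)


H = {0, 3, 6, 9, 12} in ℤ_15
ℤ_15 is abelian; every subgroup of an abelian group is normal

Yes, normal subgroup


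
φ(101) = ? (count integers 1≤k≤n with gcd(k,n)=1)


Factor n: 101 = 101
φ(n) = n · ∏(1 - 1/p) over distinct primes p | n
φ(101) = 101 · (1 - 1/101) = 100

φ(101) = 100


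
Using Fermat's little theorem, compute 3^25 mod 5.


Fermat's little theorem: if p is prime and gcd(a,p)=1, then a^(p-1) ≡ 1 (mod p)
p = 5 is prime, gcd(3,5) = 1
Reduce exponent: 25 mod 4 = 1
So 3^25 ≡ 3^1 (mod 5)
3^1 mod 5 = 3

3^25 ≡ 3 (mod 5)


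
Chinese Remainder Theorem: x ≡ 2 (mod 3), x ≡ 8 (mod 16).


m₁ = 3, m₂ = 16, gcd = 1, so CRT applies. M = m₁·m₂ = 48
Let M₁ = M/m₁ = 16, M₂ = M/m₂ = 3
Find y₁ ≡ M₁⁻¹ (mod m₁): 16⁻¹ ≡ 1 (mod 3)
Find y₂ ≡ M₂⁻¹ (mod m₂): 3⁻¹ ≡ 11 (mod 16)
x = a₁·M₁·y₁ + a₂·M₂·y₂ = 2·16·1 + 8·3·11 = 296
Reduce mod 48: x ≡ 8
Check: 8 mod 3 = 2 ✓, 8 mod 16 = 8 ✓

x ≡ 8 (mod 48)


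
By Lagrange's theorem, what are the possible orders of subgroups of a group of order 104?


Lagrange's theorem: |H| divides |G|
|G| = 104
Divisors of 104: 1, 2, 4, 8, 13, 26, 52, 104

Possible subgroup orders: {1, 2, 4, 8, 13, 26, 52, 104}
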